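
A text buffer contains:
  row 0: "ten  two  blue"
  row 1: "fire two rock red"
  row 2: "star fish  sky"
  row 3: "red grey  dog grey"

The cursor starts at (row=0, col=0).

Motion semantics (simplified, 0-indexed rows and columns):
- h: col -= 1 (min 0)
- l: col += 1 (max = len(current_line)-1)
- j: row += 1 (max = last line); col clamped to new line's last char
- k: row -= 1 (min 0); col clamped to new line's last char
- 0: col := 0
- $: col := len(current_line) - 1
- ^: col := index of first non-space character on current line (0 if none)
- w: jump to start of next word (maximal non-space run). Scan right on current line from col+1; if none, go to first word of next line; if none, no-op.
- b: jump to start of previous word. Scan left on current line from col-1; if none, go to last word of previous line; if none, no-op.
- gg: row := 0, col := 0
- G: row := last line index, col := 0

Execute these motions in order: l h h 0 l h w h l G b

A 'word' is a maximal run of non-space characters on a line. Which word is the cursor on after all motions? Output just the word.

Answer: sky

Derivation:
After 1 (l): row=0 col=1 char='e'
After 2 (h): row=0 col=0 char='t'
After 3 (h): row=0 col=0 char='t'
After 4 (0): row=0 col=0 char='t'
After 5 (l): row=0 col=1 char='e'
After 6 (h): row=0 col=0 char='t'
After 7 (w): row=0 col=5 char='t'
After 8 (h): row=0 col=4 char='_'
After 9 (l): row=0 col=5 char='t'
After 10 (G): row=3 col=0 char='r'
After 11 (b): row=2 col=11 char='s'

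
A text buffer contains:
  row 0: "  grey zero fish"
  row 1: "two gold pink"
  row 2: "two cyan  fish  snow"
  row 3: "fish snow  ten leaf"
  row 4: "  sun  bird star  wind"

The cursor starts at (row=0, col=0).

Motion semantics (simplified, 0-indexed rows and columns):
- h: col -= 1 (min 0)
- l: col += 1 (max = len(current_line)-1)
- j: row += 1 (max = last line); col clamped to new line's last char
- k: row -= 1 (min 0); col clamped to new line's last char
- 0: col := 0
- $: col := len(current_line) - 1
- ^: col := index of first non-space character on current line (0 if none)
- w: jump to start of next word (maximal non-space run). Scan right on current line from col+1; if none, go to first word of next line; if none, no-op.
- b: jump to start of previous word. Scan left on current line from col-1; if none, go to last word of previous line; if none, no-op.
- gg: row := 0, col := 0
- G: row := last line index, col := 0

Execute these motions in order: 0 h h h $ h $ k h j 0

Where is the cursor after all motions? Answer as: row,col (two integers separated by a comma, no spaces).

Answer: 1,0

Derivation:
After 1 (0): row=0 col=0 char='_'
After 2 (h): row=0 col=0 char='_'
After 3 (h): row=0 col=0 char='_'
After 4 (h): row=0 col=0 char='_'
After 5 ($): row=0 col=15 char='h'
After 6 (h): row=0 col=14 char='s'
After 7 ($): row=0 col=15 char='h'
After 8 (k): row=0 col=15 char='h'
After 9 (h): row=0 col=14 char='s'
After 10 (j): row=1 col=12 char='k'
After 11 (0): row=1 col=0 char='t'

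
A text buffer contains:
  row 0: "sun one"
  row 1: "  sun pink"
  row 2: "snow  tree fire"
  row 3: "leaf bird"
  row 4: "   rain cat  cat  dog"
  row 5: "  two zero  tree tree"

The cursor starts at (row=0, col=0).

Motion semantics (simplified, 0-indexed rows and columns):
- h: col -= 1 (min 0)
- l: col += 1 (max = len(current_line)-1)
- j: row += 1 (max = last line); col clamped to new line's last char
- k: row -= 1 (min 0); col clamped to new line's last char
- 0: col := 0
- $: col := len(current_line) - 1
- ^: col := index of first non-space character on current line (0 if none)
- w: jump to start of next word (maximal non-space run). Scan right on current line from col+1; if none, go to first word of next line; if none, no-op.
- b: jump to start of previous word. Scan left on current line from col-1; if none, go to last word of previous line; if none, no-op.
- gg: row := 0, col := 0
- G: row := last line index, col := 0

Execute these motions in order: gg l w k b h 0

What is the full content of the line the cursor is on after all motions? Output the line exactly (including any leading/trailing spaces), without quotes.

Answer: sun one

Derivation:
After 1 (gg): row=0 col=0 char='s'
After 2 (l): row=0 col=1 char='u'
After 3 (w): row=0 col=4 char='o'
After 4 (k): row=0 col=4 char='o'
After 5 (b): row=0 col=0 char='s'
After 6 (h): row=0 col=0 char='s'
After 7 (0): row=0 col=0 char='s'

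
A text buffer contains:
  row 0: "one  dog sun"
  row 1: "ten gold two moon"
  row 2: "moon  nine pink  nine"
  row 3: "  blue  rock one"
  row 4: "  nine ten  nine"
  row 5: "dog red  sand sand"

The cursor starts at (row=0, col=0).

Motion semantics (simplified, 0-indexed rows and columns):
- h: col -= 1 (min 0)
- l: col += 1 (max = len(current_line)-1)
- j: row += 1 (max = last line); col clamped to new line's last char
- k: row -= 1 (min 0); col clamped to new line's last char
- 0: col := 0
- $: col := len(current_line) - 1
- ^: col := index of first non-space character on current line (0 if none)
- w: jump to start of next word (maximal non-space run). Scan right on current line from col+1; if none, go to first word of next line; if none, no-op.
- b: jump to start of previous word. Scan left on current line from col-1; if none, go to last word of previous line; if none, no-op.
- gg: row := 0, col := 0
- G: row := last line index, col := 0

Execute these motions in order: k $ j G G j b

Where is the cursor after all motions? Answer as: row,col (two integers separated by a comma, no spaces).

Answer: 4,12

Derivation:
After 1 (k): row=0 col=0 char='o'
After 2 ($): row=0 col=11 char='n'
After 3 (j): row=1 col=11 char='o'
After 4 (G): row=5 col=0 char='d'
After 5 (G): row=5 col=0 char='d'
After 6 (j): row=5 col=0 char='d'
After 7 (b): row=4 col=12 char='n'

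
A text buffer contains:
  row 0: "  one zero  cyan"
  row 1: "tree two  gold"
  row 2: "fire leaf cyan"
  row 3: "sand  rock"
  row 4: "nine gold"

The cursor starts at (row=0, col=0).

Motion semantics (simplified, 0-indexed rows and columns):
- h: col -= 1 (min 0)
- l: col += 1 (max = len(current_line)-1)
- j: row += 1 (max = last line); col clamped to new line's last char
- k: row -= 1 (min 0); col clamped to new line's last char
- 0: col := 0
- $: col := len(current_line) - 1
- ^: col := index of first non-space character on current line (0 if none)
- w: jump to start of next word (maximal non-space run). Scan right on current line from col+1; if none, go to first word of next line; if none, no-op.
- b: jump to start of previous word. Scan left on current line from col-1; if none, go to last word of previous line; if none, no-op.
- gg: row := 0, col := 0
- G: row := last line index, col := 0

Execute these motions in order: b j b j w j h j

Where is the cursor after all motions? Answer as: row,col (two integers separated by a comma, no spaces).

After 1 (b): row=0 col=0 char='_'
After 2 (j): row=1 col=0 char='t'
After 3 (b): row=0 col=12 char='c'
After 4 (j): row=1 col=12 char='l'
After 5 (w): row=2 col=0 char='f'
After 6 (j): row=3 col=0 char='s'
After 7 (h): row=3 col=0 char='s'
After 8 (j): row=4 col=0 char='n'

Answer: 4,0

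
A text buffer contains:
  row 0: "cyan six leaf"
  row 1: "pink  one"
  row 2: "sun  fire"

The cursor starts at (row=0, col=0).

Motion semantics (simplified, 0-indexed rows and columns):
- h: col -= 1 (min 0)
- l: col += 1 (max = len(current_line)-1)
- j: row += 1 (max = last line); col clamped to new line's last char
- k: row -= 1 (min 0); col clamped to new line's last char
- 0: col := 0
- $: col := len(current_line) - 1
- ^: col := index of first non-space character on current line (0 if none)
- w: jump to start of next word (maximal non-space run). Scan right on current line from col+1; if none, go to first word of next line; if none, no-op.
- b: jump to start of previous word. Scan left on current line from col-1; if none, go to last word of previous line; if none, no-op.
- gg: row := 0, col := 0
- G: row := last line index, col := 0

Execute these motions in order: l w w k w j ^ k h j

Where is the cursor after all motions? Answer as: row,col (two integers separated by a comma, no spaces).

After 1 (l): row=0 col=1 char='y'
After 2 (w): row=0 col=5 char='s'
After 3 (w): row=0 col=9 char='l'
After 4 (k): row=0 col=9 char='l'
After 5 (w): row=1 col=0 char='p'
After 6 (j): row=2 col=0 char='s'
After 7 (^): row=2 col=0 char='s'
After 8 (k): row=1 col=0 char='p'
After 9 (h): row=1 col=0 char='p'
After 10 (j): row=2 col=0 char='s'

Answer: 2,0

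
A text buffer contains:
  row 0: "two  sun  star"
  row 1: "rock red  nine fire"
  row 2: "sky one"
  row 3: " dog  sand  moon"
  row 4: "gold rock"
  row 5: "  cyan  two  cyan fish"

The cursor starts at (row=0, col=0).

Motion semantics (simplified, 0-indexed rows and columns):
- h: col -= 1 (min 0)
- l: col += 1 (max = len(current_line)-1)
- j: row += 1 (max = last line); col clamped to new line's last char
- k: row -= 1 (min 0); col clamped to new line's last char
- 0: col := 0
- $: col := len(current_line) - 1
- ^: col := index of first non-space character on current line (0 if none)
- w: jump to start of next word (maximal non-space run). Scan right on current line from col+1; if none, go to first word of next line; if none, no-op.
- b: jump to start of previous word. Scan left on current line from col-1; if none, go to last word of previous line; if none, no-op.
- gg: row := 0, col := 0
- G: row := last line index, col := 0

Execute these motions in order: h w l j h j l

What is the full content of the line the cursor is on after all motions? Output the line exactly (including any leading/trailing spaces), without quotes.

Answer: sky one

Derivation:
After 1 (h): row=0 col=0 char='t'
After 2 (w): row=0 col=5 char='s'
After 3 (l): row=0 col=6 char='u'
After 4 (j): row=1 col=6 char='e'
After 5 (h): row=1 col=5 char='r'
After 6 (j): row=2 col=5 char='n'
After 7 (l): row=2 col=6 char='e'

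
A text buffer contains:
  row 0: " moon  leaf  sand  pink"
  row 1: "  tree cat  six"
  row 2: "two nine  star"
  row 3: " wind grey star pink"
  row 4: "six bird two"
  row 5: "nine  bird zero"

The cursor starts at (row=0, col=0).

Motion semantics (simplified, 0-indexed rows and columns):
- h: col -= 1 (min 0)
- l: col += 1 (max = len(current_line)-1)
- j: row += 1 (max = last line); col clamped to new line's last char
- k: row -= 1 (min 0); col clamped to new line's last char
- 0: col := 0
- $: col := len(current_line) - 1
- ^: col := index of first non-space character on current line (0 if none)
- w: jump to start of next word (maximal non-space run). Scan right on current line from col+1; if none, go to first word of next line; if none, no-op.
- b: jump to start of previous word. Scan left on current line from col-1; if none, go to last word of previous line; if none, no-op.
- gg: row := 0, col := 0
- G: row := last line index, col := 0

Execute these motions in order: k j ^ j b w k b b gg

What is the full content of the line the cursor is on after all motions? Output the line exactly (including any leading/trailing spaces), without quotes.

Answer:  moon  leaf  sand  pink

Derivation:
After 1 (k): row=0 col=0 char='_'
After 2 (j): row=1 col=0 char='_'
After 3 (^): row=1 col=2 char='t'
After 4 (j): row=2 col=2 char='o'
After 5 (b): row=2 col=0 char='t'
After 6 (w): row=2 col=4 char='n'
After 7 (k): row=1 col=4 char='e'
After 8 (b): row=1 col=2 char='t'
After 9 (b): row=0 col=19 char='p'
After 10 (gg): row=0 col=0 char='_'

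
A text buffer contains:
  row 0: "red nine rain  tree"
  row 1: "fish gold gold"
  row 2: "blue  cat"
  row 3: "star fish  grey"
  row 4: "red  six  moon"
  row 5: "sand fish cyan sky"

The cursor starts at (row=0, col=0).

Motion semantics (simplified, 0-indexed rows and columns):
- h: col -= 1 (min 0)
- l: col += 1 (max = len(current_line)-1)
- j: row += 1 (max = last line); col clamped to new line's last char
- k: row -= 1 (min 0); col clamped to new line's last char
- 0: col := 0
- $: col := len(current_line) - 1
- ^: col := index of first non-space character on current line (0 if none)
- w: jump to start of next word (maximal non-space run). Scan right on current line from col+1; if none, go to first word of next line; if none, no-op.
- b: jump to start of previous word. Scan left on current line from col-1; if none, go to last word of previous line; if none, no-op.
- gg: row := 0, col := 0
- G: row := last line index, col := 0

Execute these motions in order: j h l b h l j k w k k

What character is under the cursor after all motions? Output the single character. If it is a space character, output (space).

Answer: i

Derivation:
After 1 (j): row=1 col=0 char='f'
After 2 (h): row=1 col=0 char='f'
After 3 (l): row=1 col=1 char='i'
After 4 (b): row=1 col=0 char='f'
After 5 (h): row=1 col=0 char='f'
After 6 (l): row=1 col=1 char='i'
After 7 (j): row=2 col=1 char='l'
After 8 (k): row=1 col=1 char='i'
After 9 (w): row=1 col=5 char='g'
After 10 (k): row=0 col=5 char='i'
After 11 (k): row=0 col=5 char='i'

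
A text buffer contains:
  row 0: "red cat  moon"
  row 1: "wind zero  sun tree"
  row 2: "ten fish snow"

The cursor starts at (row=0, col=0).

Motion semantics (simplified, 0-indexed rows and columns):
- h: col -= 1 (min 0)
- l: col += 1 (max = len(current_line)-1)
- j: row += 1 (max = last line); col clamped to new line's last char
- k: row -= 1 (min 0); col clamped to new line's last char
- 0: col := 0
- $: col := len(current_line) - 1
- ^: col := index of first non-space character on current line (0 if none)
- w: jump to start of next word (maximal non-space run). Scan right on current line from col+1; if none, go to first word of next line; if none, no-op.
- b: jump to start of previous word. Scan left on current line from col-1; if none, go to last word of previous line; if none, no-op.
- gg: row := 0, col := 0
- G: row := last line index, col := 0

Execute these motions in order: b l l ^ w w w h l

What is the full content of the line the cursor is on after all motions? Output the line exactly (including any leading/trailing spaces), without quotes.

After 1 (b): row=0 col=0 char='r'
After 2 (l): row=0 col=1 char='e'
After 3 (l): row=0 col=2 char='d'
After 4 (^): row=0 col=0 char='r'
After 5 (w): row=0 col=4 char='c'
After 6 (w): row=0 col=9 char='m'
After 7 (w): row=1 col=0 char='w'
After 8 (h): row=1 col=0 char='w'
After 9 (l): row=1 col=1 char='i'

Answer: wind zero  sun tree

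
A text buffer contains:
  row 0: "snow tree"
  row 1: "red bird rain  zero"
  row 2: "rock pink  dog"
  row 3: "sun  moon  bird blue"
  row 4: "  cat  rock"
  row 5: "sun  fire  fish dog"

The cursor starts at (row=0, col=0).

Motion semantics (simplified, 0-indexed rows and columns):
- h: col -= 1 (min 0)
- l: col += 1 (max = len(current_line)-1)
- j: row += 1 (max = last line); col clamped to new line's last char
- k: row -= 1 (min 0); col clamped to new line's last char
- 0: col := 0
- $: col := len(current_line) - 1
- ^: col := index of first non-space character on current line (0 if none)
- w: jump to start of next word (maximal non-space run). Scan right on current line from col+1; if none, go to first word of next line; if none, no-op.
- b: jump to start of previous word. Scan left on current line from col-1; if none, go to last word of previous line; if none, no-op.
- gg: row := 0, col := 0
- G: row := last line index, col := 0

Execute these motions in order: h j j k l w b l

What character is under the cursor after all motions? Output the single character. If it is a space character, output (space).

Answer: e

Derivation:
After 1 (h): row=0 col=0 char='s'
After 2 (j): row=1 col=0 char='r'
After 3 (j): row=2 col=0 char='r'
After 4 (k): row=1 col=0 char='r'
After 5 (l): row=1 col=1 char='e'
After 6 (w): row=1 col=4 char='b'
After 7 (b): row=1 col=0 char='r'
After 8 (l): row=1 col=1 char='e'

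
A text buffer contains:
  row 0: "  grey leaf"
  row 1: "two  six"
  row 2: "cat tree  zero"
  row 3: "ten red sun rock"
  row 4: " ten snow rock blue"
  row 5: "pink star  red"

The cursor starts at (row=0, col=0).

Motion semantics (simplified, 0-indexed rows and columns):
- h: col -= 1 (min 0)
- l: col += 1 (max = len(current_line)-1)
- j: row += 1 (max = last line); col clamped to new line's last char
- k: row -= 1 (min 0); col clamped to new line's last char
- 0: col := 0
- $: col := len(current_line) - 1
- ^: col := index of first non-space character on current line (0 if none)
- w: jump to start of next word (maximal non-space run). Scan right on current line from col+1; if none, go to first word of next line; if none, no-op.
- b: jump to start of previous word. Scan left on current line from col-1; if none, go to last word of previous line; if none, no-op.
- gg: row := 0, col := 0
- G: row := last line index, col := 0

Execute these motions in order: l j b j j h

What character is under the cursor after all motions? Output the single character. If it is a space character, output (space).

After 1 (l): row=0 col=1 char='_'
After 2 (j): row=1 col=1 char='w'
After 3 (b): row=1 col=0 char='t'
After 4 (j): row=2 col=0 char='c'
After 5 (j): row=3 col=0 char='t'
After 6 (h): row=3 col=0 char='t'

Answer: t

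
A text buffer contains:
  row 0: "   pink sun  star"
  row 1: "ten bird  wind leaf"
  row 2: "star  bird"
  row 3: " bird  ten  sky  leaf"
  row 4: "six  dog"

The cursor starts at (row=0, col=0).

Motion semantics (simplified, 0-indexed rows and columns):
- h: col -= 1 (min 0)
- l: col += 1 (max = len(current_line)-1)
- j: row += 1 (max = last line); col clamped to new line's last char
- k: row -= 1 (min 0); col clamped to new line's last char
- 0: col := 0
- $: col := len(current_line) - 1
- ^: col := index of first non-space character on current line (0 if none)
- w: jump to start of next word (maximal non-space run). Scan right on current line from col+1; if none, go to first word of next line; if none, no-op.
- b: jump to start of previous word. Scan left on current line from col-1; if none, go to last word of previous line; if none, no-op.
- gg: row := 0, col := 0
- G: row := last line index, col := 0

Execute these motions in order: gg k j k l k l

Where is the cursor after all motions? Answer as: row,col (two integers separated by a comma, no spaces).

Answer: 0,2

Derivation:
After 1 (gg): row=0 col=0 char='_'
After 2 (k): row=0 col=0 char='_'
After 3 (j): row=1 col=0 char='t'
After 4 (k): row=0 col=0 char='_'
After 5 (l): row=0 col=1 char='_'
After 6 (k): row=0 col=1 char='_'
After 7 (l): row=0 col=2 char='_'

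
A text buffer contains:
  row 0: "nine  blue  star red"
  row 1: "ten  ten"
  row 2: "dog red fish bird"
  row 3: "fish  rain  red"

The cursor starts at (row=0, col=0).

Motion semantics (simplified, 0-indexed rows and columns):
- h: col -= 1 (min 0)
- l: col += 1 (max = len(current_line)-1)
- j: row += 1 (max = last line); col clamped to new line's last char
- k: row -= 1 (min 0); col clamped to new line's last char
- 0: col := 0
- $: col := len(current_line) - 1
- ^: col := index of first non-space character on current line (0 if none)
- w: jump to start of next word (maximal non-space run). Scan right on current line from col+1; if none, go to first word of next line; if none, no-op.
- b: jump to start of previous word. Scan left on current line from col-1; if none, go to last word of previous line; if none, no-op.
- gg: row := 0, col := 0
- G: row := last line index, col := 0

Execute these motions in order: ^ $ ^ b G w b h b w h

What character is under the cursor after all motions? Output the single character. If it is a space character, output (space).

Answer: f

Derivation:
After 1 (^): row=0 col=0 char='n'
After 2 ($): row=0 col=19 char='d'
After 3 (^): row=0 col=0 char='n'
After 4 (b): row=0 col=0 char='n'
After 5 (G): row=3 col=0 char='f'
After 6 (w): row=3 col=6 char='r'
After 7 (b): row=3 col=0 char='f'
After 8 (h): row=3 col=0 char='f'
After 9 (b): row=2 col=13 char='b'
After 10 (w): row=3 col=0 char='f'
After 11 (h): row=3 col=0 char='f'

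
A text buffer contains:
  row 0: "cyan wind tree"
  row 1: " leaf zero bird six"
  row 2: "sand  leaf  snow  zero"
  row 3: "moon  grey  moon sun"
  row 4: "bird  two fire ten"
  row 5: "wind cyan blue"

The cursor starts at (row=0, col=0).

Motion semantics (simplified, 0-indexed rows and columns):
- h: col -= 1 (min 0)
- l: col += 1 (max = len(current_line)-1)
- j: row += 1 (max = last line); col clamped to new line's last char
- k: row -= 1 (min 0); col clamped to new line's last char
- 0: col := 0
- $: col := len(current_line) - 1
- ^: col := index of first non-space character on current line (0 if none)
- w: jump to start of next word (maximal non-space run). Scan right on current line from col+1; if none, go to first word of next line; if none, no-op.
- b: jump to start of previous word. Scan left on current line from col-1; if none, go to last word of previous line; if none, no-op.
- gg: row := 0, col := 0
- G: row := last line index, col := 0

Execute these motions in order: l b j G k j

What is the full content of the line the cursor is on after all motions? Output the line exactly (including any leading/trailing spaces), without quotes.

After 1 (l): row=0 col=1 char='y'
After 2 (b): row=0 col=0 char='c'
After 3 (j): row=1 col=0 char='_'
After 4 (G): row=5 col=0 char='w'
After 5 (k): row=4 col=0 char='b'
After 6 (j): row=5 col=0 char='w'

Answer: wind cyan blue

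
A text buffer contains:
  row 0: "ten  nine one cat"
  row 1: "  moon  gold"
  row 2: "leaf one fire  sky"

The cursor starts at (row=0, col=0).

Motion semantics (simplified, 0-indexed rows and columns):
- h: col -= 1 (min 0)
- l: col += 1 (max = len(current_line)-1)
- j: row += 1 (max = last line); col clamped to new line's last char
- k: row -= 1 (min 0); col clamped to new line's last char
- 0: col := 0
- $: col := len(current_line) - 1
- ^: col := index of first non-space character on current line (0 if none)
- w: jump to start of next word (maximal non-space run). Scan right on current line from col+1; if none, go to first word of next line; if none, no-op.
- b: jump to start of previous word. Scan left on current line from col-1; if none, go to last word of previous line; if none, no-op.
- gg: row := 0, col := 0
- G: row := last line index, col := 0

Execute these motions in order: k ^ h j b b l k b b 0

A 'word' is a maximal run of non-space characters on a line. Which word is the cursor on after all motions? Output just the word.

Answer: ten

Derivation:
After 1 (k): row=0 col=0 char='t'
After 2 (^): row=0 col=0 char='t'
After 3 (h): row=0 col=0 char='t'
After 4 (j): row=1 col=0 char='_'
After 5 (b): row=0 col=14 char='c'
After 6 (b): row=0 col=10 char='o'
After 7 (l): row=0 col=11 char='n'
After 8 (k): row=0 col=11 char='n'
After 9 (b): row=0 col=10 char='o'
After 10 (b): row=0 col=5 char='n'
After 11 (0): row=0 col=0 char='t'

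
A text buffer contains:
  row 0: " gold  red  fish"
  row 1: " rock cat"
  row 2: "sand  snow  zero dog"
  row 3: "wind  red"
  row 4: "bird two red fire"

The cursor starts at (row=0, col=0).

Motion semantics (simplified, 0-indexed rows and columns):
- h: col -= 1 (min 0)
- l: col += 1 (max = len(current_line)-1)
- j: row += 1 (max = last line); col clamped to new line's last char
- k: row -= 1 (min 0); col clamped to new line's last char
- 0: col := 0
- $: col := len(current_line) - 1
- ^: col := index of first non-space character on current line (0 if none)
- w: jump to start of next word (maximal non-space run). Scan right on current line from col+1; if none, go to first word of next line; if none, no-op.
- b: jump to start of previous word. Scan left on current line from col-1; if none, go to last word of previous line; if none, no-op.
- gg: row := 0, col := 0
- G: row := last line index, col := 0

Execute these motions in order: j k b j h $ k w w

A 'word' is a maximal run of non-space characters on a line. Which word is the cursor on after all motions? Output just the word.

Answer: rock

Derivation:
After 1 (j): row=1 col=0 char='_'
After 2 (k): row=0 col=0 char='_'
After 3 (b): row=0 col=0 char='_'
After 4 (j): row=1 col=0 char='_'
After 5 (h): row=1 col=0 char='_'
After 6 ($): row=1 col=8 char='t'
After 7 (k): row=0 col=8 char='e'
After 8 (w): row=0 col=12 char='f'
After 9 (w): row=1 col=1 char='r'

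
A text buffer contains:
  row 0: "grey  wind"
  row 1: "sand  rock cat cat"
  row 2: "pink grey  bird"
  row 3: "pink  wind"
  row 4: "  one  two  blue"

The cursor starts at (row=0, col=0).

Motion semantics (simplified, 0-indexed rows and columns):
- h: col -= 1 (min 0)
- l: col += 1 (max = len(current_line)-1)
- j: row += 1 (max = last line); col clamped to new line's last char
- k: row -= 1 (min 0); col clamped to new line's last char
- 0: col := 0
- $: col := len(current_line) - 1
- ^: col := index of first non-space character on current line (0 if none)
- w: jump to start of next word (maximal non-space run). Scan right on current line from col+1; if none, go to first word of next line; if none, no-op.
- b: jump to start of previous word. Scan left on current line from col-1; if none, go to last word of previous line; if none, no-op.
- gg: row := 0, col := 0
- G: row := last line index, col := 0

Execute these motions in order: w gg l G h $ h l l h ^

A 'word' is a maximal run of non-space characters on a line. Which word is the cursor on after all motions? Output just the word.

After 1 (w): row=0 col=6 char='w'
After 2 (gg): row=0 col=0 char='g'
After 3 (l): row=0 col=1 char='r'
After 4 (G): row=4 col=0 char='_'
After 5 (h): row=4 col=0 char='_'
After 6 ($): row=4 col=15 char='e'
After 7 (h): row=4 col=14 char='u'
After 8 (l): row=4 col=15 char='e'
After 9 (l): row=4 col=15 char='e'
After 10 (h): row=4 col=14 char='u'
After 11 (^): row=4 col=2 char='o'

Answer: one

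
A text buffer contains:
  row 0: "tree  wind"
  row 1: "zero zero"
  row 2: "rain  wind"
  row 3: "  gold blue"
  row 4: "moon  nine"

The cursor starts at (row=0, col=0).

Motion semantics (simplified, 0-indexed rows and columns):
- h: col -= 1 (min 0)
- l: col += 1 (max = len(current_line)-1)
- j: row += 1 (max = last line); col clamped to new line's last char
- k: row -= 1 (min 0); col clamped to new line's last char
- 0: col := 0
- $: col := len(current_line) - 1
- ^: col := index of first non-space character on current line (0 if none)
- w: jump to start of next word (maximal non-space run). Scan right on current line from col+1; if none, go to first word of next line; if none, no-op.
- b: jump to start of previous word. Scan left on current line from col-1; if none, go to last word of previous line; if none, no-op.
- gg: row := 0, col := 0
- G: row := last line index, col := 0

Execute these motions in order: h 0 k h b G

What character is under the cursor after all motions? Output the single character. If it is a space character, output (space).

After 1 (h): row=0 col=0 char='t'
After 2 (0): row=0 col=0 char='t'
After 3 (k): row=0 col=0 char='t'
After 4 (h): row=0 col=0 char='t'
After 5 (b): row=0 col=0 char='t'
After 6 (G): row=4 col=0 char='m'

Answer: m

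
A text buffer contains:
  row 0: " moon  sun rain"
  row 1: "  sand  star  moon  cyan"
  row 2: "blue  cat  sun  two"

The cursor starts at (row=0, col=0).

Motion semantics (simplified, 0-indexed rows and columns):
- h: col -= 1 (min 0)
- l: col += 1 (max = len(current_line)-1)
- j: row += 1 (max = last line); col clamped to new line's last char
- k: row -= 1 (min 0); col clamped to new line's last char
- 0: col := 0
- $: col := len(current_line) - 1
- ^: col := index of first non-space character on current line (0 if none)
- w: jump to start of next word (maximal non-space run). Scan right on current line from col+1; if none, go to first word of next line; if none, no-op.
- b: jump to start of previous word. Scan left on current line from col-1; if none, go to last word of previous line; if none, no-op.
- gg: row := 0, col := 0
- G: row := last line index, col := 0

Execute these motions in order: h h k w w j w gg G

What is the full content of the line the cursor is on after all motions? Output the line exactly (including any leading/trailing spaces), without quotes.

After 1 (h): row=0 col=0 char='_'
After 2 (h): row=0 col=0 char='_'
After 3 (k): row=0 col=0 char='_'
After 4 (w): row=0 col=1 char='m'
After 5 (w): row=0 col=7 char='s'
After 6 (j): row=1 col=7 char='_'
After 7 (w): row=1 col=8 char='s'
After 8 (gg): row=0 col=0 char='_'
After 9 (G): row=2 col=0 char='b'

Answer: blue  cat  sun  two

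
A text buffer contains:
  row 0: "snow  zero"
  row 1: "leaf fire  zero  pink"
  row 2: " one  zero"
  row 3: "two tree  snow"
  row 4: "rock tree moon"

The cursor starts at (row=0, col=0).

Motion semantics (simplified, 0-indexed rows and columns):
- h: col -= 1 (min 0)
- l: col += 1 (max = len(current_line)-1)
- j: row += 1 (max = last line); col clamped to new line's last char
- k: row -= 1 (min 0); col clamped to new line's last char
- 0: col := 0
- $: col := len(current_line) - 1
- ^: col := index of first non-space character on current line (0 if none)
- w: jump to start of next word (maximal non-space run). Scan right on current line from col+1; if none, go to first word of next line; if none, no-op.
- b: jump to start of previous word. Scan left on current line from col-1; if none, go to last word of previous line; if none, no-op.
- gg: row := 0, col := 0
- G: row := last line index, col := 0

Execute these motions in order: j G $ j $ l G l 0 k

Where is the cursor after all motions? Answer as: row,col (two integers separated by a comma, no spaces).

Answer: 3,0

Derivation:
After 1 (j): row=1 col=0 char='l'
After 2 (G): row=4 col=0 char='r'
After 3 ($): row=4 col=13 char='n'
After 4 (j): row=4 col=13 char='n'
After 5 ($): row=4 col=13 char='n'
After 6 (l): row=4 col=13 char='n'
After 7 (G): row=4 col=0 char='r'
After 8 (l): row=4 col=1 char='o'
After 9 (0): row=4 col=0 char='r'
After 10 (k): row=3 col=0 char='t'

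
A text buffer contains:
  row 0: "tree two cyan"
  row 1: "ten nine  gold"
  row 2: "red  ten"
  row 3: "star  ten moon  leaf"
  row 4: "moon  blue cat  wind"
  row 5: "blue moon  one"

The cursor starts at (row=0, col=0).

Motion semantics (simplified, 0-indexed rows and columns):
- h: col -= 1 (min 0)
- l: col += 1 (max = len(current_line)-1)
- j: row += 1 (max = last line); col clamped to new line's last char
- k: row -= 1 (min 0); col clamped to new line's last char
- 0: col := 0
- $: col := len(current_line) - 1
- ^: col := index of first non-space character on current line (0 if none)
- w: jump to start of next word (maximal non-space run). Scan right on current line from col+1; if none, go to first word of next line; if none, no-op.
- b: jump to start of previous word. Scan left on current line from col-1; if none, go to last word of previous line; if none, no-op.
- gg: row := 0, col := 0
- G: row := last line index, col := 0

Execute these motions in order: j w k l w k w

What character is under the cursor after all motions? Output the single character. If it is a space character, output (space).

Answer: t

Derivation:
After 1 (j): row=1 col=0 char='t'
After 2 (w): row=1 col=4 char='n'
After 3 (k): row=0 col=4 char='_'
After 4 (l): row=0 col=5 char='t'
After 5 (w): row=0 col=9 char='c'
After 6 (k): row=0 col=9 char='c'
After 7 (w): row=1 col=0 char='t'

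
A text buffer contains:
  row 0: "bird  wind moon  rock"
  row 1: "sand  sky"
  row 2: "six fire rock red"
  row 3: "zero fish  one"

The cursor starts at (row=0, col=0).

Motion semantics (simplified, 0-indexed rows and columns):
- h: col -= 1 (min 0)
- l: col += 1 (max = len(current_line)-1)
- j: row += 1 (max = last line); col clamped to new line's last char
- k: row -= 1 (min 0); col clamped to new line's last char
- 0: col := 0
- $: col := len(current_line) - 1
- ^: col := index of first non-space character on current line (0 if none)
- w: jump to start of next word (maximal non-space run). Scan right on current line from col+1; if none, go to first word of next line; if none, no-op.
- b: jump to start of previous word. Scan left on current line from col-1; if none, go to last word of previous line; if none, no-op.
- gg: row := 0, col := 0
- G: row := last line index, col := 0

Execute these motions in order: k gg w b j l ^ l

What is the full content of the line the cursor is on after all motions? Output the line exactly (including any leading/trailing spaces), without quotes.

Answer: sand  sky

Derivation:
After 1 (k): row=0 col=0 char='b'
After 2 (gg): row=0 col=0 char='b'
After 3 (w): row=0 col=6 char='w'
After 4 (b): row=0 col=0 char='b'
After 5 (j): row=1 col=0 char='s'
After 6 (l): row=1 col=1 char='a'
After 7 (^): row=1 col=0 char='s'
After 8 (l): row=1 col=1 char='a'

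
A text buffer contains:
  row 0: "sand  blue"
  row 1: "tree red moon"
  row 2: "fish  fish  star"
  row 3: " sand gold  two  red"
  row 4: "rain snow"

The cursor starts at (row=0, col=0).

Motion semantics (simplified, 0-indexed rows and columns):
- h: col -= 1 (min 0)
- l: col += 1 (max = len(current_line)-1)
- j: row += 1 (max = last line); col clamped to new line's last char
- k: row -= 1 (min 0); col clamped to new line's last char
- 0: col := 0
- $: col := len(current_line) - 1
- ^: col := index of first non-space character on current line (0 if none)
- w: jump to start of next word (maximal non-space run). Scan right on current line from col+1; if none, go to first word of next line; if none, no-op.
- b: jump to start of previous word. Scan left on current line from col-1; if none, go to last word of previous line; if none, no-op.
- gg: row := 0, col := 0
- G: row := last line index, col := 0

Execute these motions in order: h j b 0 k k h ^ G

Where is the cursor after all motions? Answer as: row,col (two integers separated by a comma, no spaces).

After 1 (h): row=0 col=0 char='s'
After 2 (j): row=1 col=0 char='t'
After 3 (b): row=0 col=6 char='b'
After 4 (0): row=0 col=0 char='s'
After 5 (k): row=0 col=0 char='s'
After 6 (k): row=0 col=0 char='s'
After 7 (h): row=0 col=0 char='s'
After 8 (^): row=0 col=0 char='s'
After 9 (G): row=4 col=0 char='r'

Answer: 4,0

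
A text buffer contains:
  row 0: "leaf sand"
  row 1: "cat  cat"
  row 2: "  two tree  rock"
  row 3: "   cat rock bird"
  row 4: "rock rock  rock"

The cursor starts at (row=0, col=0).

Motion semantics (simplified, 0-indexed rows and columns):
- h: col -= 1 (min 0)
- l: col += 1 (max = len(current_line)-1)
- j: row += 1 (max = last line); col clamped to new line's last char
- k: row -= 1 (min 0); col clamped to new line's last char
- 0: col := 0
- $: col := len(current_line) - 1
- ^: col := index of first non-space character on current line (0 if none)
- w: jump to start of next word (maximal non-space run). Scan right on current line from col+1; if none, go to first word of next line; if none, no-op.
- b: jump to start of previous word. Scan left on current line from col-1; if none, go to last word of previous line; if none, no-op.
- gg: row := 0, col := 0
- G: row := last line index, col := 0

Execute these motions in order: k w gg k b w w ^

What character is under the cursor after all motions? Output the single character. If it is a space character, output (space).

After 1 (k): row=0 col=0 char='l'
After 2 (w): row=0 col=5 char='s'
After 3 (gg): row=0 col=0 char='l'
After 4 (k): row=0 col=0 char='l'
After 5 (b): row=0 col=0 char='l'
After 6 (w): row=0 col=5 char='s'
After 7 (w): row=1 col=0 char='c'
After 8 (^): row=1 col=0 char='c'

Answer: c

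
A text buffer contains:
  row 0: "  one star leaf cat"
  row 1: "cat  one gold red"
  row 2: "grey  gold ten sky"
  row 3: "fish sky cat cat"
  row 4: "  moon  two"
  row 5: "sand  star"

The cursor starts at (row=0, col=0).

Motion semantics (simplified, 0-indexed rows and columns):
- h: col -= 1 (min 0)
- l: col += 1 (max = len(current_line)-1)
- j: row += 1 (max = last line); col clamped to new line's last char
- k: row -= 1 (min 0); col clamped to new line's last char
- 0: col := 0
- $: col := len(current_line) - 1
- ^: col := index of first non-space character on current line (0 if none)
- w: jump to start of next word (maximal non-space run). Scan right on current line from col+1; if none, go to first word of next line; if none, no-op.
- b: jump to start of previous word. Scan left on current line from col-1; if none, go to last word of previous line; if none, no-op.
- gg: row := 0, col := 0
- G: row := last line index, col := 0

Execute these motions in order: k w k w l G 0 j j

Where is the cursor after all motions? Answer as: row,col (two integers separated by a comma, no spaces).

After 1 (k): row=0 col=0 char='_'
After 2 (w): row=0 col=2 char='o'
After 3 (k): row=0 col=2 char='o'
After 4 (w): row=0 col=6 char='s'
After 5 (l): row=0 col=7 char='t'
After 6 (G): row=5 col=0 char='s'
After 7 (0): row=5 col=0 char='s'
After 8 (j): row=5 col=0 char='s'
After 9 (j): row=5 col=0 char='s'

Answer: 5,0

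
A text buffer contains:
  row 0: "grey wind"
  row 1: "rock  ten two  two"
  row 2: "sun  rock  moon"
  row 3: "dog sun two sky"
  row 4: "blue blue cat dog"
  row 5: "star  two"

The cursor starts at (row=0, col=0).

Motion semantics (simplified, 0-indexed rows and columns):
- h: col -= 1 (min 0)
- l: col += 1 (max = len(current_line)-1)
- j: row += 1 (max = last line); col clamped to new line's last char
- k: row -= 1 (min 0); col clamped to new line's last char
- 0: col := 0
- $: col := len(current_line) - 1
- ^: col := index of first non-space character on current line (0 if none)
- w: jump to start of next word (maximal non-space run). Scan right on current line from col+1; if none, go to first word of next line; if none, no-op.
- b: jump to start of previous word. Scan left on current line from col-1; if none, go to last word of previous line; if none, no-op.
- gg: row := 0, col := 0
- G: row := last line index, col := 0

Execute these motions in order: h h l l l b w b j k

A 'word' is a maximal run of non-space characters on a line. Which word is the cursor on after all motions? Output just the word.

Answer: grey

Derivation:
After 1 (h): row=0 col=0 char='g'
After 2 (h): row=0 col=0 char='g'
After 3 (l): row=0 col=1 char='r'
After 4 (l): row=0 col=2 char='e'
After 5 (l): row=0 col=3 char='y'
After 6 (b): row=0 col=0 char='g'
After 7 (w): row=0 col=5 char='w'
After 8 (b): row=0 col=0 char='g'
After 9 (j): row=1 col=0 char='r'
After 10 (k): row=0 col=0 char='g'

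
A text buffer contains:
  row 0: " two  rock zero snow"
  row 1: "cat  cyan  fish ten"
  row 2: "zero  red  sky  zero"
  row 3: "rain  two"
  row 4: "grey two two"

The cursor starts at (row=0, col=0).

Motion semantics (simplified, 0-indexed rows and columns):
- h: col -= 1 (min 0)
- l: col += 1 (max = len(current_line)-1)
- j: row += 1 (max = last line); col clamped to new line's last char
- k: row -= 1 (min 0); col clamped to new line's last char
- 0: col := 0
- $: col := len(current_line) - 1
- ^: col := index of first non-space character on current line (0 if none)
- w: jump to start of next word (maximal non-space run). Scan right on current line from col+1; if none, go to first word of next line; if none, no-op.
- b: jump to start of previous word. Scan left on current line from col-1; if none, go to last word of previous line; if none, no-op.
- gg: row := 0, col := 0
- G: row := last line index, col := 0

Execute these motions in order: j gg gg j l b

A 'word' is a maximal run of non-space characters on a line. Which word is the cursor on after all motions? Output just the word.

Answer: cat

Derivation:
After 1 (j): row=1 col=0 char='c'
After 2 (gg): row=0 col=0 char='_'
After 3 (gg): row=0 col=0 char='_'
After 4 (j): row=1 col=0 char='c'
After 5 (l): row=1 col=1 char='a'
After 6 (b): row=1 col=0 char='c'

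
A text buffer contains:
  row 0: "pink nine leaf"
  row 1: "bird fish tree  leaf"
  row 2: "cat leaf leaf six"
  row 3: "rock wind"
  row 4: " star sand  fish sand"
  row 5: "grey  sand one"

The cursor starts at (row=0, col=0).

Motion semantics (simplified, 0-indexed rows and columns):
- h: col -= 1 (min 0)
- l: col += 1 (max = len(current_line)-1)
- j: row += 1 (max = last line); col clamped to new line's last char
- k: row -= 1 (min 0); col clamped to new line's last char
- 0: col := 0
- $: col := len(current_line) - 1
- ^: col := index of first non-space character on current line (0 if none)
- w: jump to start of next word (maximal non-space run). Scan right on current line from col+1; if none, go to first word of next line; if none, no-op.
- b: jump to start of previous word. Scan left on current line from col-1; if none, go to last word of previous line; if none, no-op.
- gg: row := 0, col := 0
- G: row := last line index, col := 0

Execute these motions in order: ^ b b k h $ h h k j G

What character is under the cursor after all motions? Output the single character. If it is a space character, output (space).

After 1 (^): row=0 col=0 char='p'
After 2 (b): row=0 col=0 char='p'
After 3 (b): row=0 col=0 char='p'
After 4 (k): row=0 col=0 char='p'
After 5 (h): row=0 col=0 char='p'
After 6 ($): row=0 col=13 char='f'
After 7 (h): row=0 col=12 char='a'
After 8 (h): row=0 col=11 char='e'
After 9 (k): row=0 col=11 char='e'
After 10 (j): row=1 col=11 char='r'
After 11 (G): row=5 col=0 char='g'

Answer: g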